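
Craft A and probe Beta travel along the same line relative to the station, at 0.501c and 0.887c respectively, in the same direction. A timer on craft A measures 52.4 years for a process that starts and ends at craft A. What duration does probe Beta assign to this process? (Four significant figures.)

72.85 years

Transform craft A's velocity into probe Beta's frame: (0.501 − 0.887)/(1 − 0.501·0.887) = −0.386/0.555613, so the relative speed is 0.69473c.
γ for this relative speed: γ = 1/√(1 − 0.48265) = 1.3903.
Craft A's interval is proper; time dilation gives Δt_B = γΔτ = 1.3903 × 52.4 years = 72.85 years.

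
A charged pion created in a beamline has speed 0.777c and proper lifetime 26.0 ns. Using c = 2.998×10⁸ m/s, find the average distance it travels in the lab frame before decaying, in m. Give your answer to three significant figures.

9.62 m

γ = 1/√(1 − β²) = 1/√(1 − 0.603729) = 1/√0.396271 = 1/0.629501 = 1.5886.
Lab-frame lifetime: Δt = γτ = 1.5886 × 26.0 ns = 41.304 ns.
Distance: d = vΔt = 0.777 × 2.998×10⁸ m/s × 4.1304×10^-8 s = 9.62 m.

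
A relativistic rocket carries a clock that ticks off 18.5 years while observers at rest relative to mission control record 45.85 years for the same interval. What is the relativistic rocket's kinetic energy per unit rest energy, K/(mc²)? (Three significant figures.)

1.48

From Δt = γΔτ: γ = 45.85/18.5 = 2.47838.
Since K = (γ−1)mc², K/(mc²) = 2.47838 − 1 = 1.48.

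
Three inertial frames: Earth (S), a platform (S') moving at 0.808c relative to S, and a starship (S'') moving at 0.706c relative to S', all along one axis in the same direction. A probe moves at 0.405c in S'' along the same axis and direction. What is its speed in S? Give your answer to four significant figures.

Apply u = (u'+v)/(1+u'v) twice. Probe in the platform frame: (0.405+0.706)/(1+0.405·0.706) = 1.111/1.28593 = 0.86397c.
That velocity, transformed to the rest frame of Earth: (0.86397+0.808)/(1+0.86397·0.808) = 1.67197/1.69808776 = 0.98462c.

0.9846c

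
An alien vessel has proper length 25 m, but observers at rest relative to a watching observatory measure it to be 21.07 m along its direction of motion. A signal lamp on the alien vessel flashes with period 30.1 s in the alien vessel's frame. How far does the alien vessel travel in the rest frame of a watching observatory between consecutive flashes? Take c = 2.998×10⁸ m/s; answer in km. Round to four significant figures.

γ = L₀/L = 25/21.07 = 1.18652.
β = √(1 − 1/γ²) = 0.53823. Lab-frame period = γτ = 1.18652×30.1 s = 35.714 s. Distance = βc × γτ = 0.53823 × 2.998×10⁸ m/s × 35.714 s = 5.7629×10^9 m = 5.763×10^6 km.

5.763×10^6 km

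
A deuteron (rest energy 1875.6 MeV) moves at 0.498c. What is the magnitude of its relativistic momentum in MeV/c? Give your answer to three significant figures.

1080 MeV/c

With β = 0.498, γ = 1/√(1 − 0.498²) = 1/√0.751996 = 1.1532.
Momentum: p = γβ·mc = 1.1532 × 0.498 × 1875.6 MeV/c = 1080 MeV/c.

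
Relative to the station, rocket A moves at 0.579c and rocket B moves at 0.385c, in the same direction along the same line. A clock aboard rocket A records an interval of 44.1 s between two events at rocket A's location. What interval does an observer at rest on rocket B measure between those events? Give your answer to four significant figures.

45.54 s

Speed of rocket A in rocket B's frame: u = (v_A − v_B)/(1 − v_A v_B/c²) = (0.579 − 0.385)/(1 − 0.579×0.385) = 0.194/0.777085 = 0.24965; |u| = 0.24965c.
γ for this relative speed: γ = 1/√(1 − 0.0623251) = 1.0327.
The clock on rocket A records proper time, so rocket B measures Δt = γΔτ = 1.0327 × 44.1 = 45.54 s.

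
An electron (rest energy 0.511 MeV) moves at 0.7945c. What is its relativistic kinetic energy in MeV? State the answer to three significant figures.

Lorentz factor: γ = (1 − 0.63123025)^(−1/2) = 1.64673.
Kinetic energy: K = (γ − 1)mc² = (1.64673 − 1) × 0.511 MeV = 0.64673 × 0.511 = 0.330 MeV.

0.330 MeV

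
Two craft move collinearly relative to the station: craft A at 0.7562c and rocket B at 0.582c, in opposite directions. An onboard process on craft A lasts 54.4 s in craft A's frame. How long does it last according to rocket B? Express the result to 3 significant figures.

Speed of craft A in rocket B's frame: u = (v_A + v_B)/(1 + v_A v_B/c²) = (0.7562 + 0.582)/(1 + 0.7562×0.582) = 1.3382/1.4401084 = 0.92924; |u| = 0.92924c.
At |u| = 0.92924c, γ = (1 − 0.863487)^(−1/2) = 2.7065.
The clock on craft A records proper time, so rocket B measures Δt = γΔτ = 2.7065 × 54.4 = 147 s.

147 s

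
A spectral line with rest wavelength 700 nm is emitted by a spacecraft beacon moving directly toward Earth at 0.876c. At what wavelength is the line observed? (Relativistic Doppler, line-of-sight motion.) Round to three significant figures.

Relativistic Doppler for wavelength: λ_obs = λ_src · √((1−β)/(1+β)).
With β = 0.876: factor = √(0.124/1.876) = 0.2571.
λ_obs = 700 × 0.2571 = 180 nm.

180 nm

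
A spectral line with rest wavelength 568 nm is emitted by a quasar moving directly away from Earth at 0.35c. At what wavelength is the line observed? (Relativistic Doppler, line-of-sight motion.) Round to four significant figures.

Relativistic Doppler for wavelength: λ_obs = λ_src · √((1+β)/(1−β)).
With β = 0.35: factor = √(1.35/0.65) = 1.4412.
λ_obs = 568 × 1.4412 = 818.6 nm.

818.6 nm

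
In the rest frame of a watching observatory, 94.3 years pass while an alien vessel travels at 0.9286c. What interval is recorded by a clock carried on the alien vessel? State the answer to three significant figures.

35.0 years

γ = 1/√(1 − β²) = 1/√(1 − 0.86229796) = 1/√0.13770204 = 1/0.371082 = 2.6948.
The moving clock records proper time: Δτ = Δt/γ = 94.3/2.6948 = 35.0 years.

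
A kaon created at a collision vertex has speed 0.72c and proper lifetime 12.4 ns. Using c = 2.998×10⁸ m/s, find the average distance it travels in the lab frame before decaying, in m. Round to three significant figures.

3.86 m

Lorentz factor: γ = (1 − 0.5184)^(−1/2) = 1.441.
Lab-frame lifetime: Δt = γτ = 1.441 × 12.4 ns = 17.868 ns.
Distance: d = vΔt = 0.72 × 2.998×10⁸ m/s × 1.7868×10^-8 s = 3.86 m.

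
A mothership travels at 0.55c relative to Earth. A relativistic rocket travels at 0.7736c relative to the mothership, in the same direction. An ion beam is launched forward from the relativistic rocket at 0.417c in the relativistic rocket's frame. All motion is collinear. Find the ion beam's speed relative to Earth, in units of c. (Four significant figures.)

First combine the ion beam and relativistic rocket (S''→S'): u₁ = (0.417 + 0.7736)/(1 + 0.417×0.7736) = 1.1906/1.3225912 = 0.9002.
Then combine with the mothership (S'→S): u = (0.9002 + 0.55)/(1 + 0.9002×0.55) = 1.4502/1.49511 = 0.96996.

0.9700c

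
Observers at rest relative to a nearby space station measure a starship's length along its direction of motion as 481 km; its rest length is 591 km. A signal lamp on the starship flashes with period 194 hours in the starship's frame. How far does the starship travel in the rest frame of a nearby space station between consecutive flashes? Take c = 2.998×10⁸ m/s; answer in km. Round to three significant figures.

γ = L₀/L = 591/481 = 1.22869.
β = √(1 − 1/γ²) = 0.58104. Lab-frame period = γτ = 1.22869×194 hours = 238.37 hours. Distance = βc × γτ = 0.58104 × 2.998×10⁸ m/s × 858132 s = 1.4948×10^14 m = 1.49×10^11 km.

1.49×10^11 km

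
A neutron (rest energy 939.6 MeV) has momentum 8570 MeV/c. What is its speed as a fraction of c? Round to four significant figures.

pc/(mc²) = 8570/939.6 = 9.1209 = βγ = β/√(1−β²).
So β² = x²/(1 + x²) with x = 9.1209: x² = 83.1908, β² = 83.1908/84.1908 = 0.988122, β = 0.9940.

0.9940c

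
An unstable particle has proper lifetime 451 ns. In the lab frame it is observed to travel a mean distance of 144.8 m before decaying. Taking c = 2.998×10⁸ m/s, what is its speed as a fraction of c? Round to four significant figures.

0.7309c

d = βγcτ ⇒ βγ = d/(cτ) = 144.8 m / (135.2098 m) = 1.0709.
β = (βγ)/√(1+(βγ)²) = 1.0709/√2.14683 = 0.7309.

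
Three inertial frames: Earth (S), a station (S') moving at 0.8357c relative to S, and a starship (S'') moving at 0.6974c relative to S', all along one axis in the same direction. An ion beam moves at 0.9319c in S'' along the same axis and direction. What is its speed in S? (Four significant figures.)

Apply u = (u'+v)/(1+u'v) twice. Ion beam in the station frame: (0.9319+0.6974)/(1+0.9319·0.6974) = 1.6293/1.64990706 = 0.98751c.
That velocity, transformed to the rest frame of Earth: (0.98751+0.8357)/(1+0.98751·0.8357) = 1.82321/1.825262107 = 0.99888c.

0.9989c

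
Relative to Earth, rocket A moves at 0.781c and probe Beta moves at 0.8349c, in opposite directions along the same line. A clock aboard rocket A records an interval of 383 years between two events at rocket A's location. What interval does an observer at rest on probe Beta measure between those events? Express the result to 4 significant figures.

Speed of rocket A in probe Beta's frame: u = (v_A + v_B)/(1 + v_A v_B/c²) = (0.781 + 0.8349)/(1 + 0.781×0.8349) = 1.6159/1.6520569 = 0.97811; |u| = 0.97811c.
γ for this relative speed: γ = 1/√(1 − 0.956699) = 4.8056.
Rocket A's interval is proper; time dilation gives Δt_B = γΔτ = 4.8056 × 383 years = 1841 years.

1841 years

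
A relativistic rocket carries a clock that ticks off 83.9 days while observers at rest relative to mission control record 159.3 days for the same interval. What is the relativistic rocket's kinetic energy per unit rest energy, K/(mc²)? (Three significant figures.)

0.899

γ = Δt/Δτ = 159.3/83.9 = 1.89869.
Since K = (γ−1)mc², K/(mc²) = 1.89869 − 1 = 0.899.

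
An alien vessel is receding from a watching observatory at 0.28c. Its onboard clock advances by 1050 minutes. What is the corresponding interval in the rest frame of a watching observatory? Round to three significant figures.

β² = 0.0784, so γ = 1/√0.9216 = 1.0417.
The onboard clock measures proper time, so the interval in the rest frame of a watching observatory is dilated: Δt = γ·Δτ = 1.0417 × 1050 minutes = 1090 minutes.

1090 minutes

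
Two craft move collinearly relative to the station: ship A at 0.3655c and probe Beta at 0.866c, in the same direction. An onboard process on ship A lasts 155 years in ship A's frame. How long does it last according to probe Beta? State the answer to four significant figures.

The velocity of ship A relative to probe Beta is (0.3655 − 0.866)c / (1 − 0.3655×0.866) = −0.73229c; relative speed 0.73229c.
γ for this relative speed: γ = 1/√(1 − 0.536249) = 1.4684.
The clock on ship A records proper time, so probe Beta measures Δt = γΔτ = 1.4684 × 155 = 227.6 years.

227.6 years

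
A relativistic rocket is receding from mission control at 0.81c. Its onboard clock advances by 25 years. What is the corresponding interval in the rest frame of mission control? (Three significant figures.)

42.6 years

β² = 0.6561, so γ = 1/√0.3439 = 1.7052.
The onboard clock measures proper time, so the interval in the rest frame of mission control is dilated: Δt = γ·Δτ = 1.7052 × 25 years = 42.6 years.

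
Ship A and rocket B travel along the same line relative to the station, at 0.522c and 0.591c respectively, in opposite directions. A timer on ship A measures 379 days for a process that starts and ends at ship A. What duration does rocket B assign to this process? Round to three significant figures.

721 days

The velocity of ship A relative to rocket B is (0.522 + 0.591)c / (1 + 0.522×0.591) = 0.85059c; relative speed 0.85059c.
γ for this relative speed: γ = 1/√(1 − 0.723503) = 1.9018.
Ship A's interval is proper; time dilation gives Δt_B = γΔτ = 1.9018 × 379 days = 721 days.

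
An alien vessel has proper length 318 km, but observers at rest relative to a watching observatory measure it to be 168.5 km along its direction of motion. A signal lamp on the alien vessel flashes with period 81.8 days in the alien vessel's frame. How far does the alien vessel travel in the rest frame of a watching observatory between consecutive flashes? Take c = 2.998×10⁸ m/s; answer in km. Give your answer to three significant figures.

γ = L₀/L = 318/168.5 = 1.88724.
β = √(1 − 1/γ²) = 0.84808. Lab-frame period = γτ = 1.88724×81.8 days = 154.38 days. Distance = βc × γτ = 0.84808 × 2.998×10⁸ m/s × 13338432 s = 3.3914×10^15 m = 3.39×10^12 km.

3.39×10^12 km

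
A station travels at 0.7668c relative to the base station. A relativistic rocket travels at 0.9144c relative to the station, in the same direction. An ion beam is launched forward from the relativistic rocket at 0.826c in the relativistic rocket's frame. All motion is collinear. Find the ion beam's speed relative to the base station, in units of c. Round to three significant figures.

0.999c

Apply u = (u'+v)/(1+u'v) twice. Ion beam in the station frame: (0.826+0.9144)/(1+0.826·0.9144) = 1.7404/1.7552944 = 0.99151c.
That velocity, transformed to the rest frame of the base station: (0.99151+0.7668)/(1+0.99151·0.7668) = 1.75831/1.760289868 = 0.99888c.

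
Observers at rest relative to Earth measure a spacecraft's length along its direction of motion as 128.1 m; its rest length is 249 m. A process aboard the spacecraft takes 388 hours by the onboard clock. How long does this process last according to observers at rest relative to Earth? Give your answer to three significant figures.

γ = L₀/L = 249/128.1 = 1.94379.
The same γ dilates the second interval: 1.94379 × 388 hours = 754 hours.

754 hours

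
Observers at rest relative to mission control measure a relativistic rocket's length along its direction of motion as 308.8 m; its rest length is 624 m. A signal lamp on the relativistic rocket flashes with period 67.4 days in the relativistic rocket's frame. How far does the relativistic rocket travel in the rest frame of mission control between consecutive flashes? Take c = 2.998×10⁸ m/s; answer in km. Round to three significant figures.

3.07×10^12 km

γ = L₀/L = 624/308.8 = 2.02073.
β = √(1 − 1/γ²) = 0.86897. Lab-frame period = γτ = 2.02073×67.4 days = 136.2 days. Distance = βc × γτ = 0.86897 × 2.998×10⁸ m/s × 11767680 s = 3.0657×10^15 m = 3.07×10^12 km.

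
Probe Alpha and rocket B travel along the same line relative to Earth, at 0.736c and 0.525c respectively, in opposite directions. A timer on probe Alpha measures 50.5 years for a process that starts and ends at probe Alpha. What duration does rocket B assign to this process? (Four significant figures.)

The velocity of probe Alpha relative to rocket B is (0.736 + 0.525)c / (1 + 0.736×0.525) = 0.90955c; relative speed 0.90955c.
At |u| = 0.90955c, γ = (1 − 0.827281)^(−1/2) = 2.4062.
Probe Alpha's interval is proper; time dilation gives Δt_B = γΔτ = 2.4062 × 50.5 years = 121.5 years.

121.5 years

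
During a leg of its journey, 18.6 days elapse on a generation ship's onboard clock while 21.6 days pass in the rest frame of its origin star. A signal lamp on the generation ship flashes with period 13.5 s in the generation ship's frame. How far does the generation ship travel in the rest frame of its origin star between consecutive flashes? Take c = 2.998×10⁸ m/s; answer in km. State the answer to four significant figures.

2.390×10^6 km

From Δt = γΔτ: γ = 21.6/18.6 = 1.16129.
β = √(1 − 1/γ²) = 0.50842. Lab-frame period = γτ = 1.16129×13.5 s = 15.677 s. Distance = βc × γτ = 0.50842 × 2.998×10⁸ m/s × 15.677 s = 2.3896×10^9 m = 2.390×10^6 km.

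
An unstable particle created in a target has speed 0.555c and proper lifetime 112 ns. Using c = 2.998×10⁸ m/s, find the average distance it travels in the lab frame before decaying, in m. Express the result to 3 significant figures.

With β = 0.555, γ = 1/√(1 − 0.555²) = 1/√0.691975 = 1.2021.
Lab-frame lifetime: Δt = γτ = 1.2021 × 112 ns = 134.64 ns.
Distance: d = vΔt = 0.555 × 2.998×10⁸ m/s × 1.3464×10^-7 s = 22.4 m.

22.4 m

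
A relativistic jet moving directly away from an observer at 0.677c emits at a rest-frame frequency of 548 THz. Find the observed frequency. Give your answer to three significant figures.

Relativistic Doppler (source moving away): f_obs = f_src · √((1−β)/(1+β)).
With β = 0.677: factor = √(0.323/1.677) = 0.43887.
f_obs = 548 × 0.43887 = 241 THz.

241 THz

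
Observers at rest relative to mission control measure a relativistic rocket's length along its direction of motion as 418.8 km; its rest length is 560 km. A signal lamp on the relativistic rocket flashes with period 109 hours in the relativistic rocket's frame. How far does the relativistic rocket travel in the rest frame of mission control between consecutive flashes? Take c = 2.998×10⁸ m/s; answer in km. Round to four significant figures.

1.044×10^11 km

γ = L₀/L = 560/418.8 = 1.33715.
β = √(1 − 1/γ²) = 0.66386. Lab-frame period = γτ = 1.33715×109 hours = 145.75 hours. Distance = βc × γτ = 0.66386 × 2.998×10⁸ m/s × 524700 s = 1.0443×10^14 m = 1.044×10^11 km.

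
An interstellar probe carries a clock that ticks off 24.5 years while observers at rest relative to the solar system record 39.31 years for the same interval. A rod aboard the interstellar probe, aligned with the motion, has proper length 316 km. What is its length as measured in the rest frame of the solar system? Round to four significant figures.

196.9 km

γ = Δt/Δτ = 39.31/24.5 = 1.60449.
The rod contracts by the same γ: 316 km / 1.60449 = 196.9 km.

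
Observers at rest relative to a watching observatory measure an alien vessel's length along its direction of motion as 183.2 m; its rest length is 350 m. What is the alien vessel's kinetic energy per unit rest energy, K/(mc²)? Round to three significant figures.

γ = L₀/L = 350/183.2 = 1.91048.
K/(mc²) = γ − 1 = 1.91048 − 1 = 0.910.

0.910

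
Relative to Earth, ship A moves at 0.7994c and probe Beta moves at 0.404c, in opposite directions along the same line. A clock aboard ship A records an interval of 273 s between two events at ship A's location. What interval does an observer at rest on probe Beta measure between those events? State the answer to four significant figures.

The velocity of ship A relative to probe Beta is (0.7994 + 0.404)c / (1 + 0.7994×0.404) = 0.90963c; relative speed 0.90963c.
γ for this relative speed: γ = 1/√(1 − 0.827427) = 2.4072.
The clock on ship A records proper time, so probe Beta measures Δt = γΔτ = 2.4072 × 273 = 657.2 s.

657.2 s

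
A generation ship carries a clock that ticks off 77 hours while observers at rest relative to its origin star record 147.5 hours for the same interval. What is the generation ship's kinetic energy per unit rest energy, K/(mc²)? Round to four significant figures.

From Δt = γΔτ: γ = 147.5/77 = 1.91558.
Since K = (γ−1)mc², K/(mc²) = 1.91558 − 1 = 0.9156.

0.9156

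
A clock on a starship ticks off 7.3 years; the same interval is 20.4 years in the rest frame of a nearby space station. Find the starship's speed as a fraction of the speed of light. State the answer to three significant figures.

γ = Δt/Δτ = 20.4/7.3 = 2.7945.
β = √(1 − 1/γ²) = √(1 − 0.128054) = √0.871946 = 0.934.

0.934c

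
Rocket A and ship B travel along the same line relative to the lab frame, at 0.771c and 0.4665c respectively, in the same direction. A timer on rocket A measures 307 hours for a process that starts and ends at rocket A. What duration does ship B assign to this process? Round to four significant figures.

349.0 hours

The velocity of rocket A relative to ship B is (0.771 − 0.4665)c / (1 − 0.771×0.4665) = 0.47554c; relative speed 0.47554c.
γ for this relative speed: γ = 1/√(1 − 0.226138) = 1.1368.
Rocket A's interval is proper; time dilation gives Δt_B = γΔτ = 1.1368 × 307 hours = 349.0 hours.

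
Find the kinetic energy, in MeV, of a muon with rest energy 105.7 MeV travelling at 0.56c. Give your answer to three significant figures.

21.9 MeV

γ = 1/√(1 − β²) = 1/√(1 − 0.3136) = 1/√0.6864 = 1/0.828493 = 1.20701.
Kinetic energy: K = (γ − 1)mc² = (1.20701 − 1) × 105.7 MeV = 0.20701 × 105.7 = 21.9 MeV.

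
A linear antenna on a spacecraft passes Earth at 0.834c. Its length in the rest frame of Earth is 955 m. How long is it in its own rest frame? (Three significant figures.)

γ = 1/√(1 − β²) = 1/√(1 − 0.695556) = 1/√0.304444 = 1/0.551764 = 1.8124.
Proper length: L₀ = γ·L = 1.8124 × 955 = 1730 m.

1730 m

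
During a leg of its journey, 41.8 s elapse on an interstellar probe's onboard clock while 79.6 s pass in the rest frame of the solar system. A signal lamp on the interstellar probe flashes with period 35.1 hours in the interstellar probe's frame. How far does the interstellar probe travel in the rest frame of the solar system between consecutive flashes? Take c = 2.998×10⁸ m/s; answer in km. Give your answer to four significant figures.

From Δt = γΔτ: γ = 79.6/41.8 = 1.90431.
β = √(1 − 1/γ²) = 0.85103. Lab-frame period = γτ = 1.90431×35.1 hours = 66.841 hours. Distance = βc × γτ = 0.85103 × 2.998×10⁸ m/s × 240627.6 s = 6.1393×10^13 m = 6.139×10^10 km.

6.139×10^10 km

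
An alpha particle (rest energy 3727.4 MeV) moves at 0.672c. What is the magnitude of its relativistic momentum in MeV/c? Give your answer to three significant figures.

3380 MeV/c

Lorentz factor: γ = (1 − 0.451584)^(−1/2) = 1.3503.
Momentum: p = γβ·mc = 1.3503 × 0.672 × 3727.4 MeV/c = 3380 MeV/c.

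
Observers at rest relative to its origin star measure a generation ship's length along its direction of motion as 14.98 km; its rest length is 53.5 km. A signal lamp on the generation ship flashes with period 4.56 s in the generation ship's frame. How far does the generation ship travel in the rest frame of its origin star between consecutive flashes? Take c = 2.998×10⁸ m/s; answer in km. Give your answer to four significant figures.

4.687×10^6 km

Length contraction gives γ = L₀/L = 53.5/14.98 = 3.57143.
β = √(1 − 1/γ²) = 0.96. Lab-frame period = γτ = 3.57143×4.56 s = 16.286 s. Distance = βc × γτ = 0.96 × 2.998×10⁸ m/s × 16.286 s = 4.6872×10^9 m = 4.687×10^6 km.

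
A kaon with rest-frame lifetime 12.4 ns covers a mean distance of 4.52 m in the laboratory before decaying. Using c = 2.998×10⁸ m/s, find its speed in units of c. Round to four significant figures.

Let x = d/(cτ) = 4.520 m / (2.998×10⁸ m/s × 1.240×10^-8 s) = 1.2159. Since d = βγcτ, x = βγ = β/√(1−β²).
Solving: β² = x²/(1+x²) = 1.47841/2.47841 = 0.596516, so β = 0.7723.

0.7723c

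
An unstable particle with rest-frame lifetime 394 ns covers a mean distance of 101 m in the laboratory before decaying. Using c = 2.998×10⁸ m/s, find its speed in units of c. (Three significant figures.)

d = βγcτ ⇒ βγ = d/(cτ) = 101.0 m / (118.1212 m) = 0.85505.
β = (βγ)/√(1+(βγ)²) = 0.85505/√1.731111 = 0.650.

0.650c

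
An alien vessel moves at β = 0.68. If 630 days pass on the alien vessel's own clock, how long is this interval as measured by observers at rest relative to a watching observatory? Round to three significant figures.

γ = 1/√(1 − β²) = 1/√(1 − 0.4624) = 1/√0.5376 = 1/0.733212 = 1.3639.
Time dilation: Δt = γ·Δτ = 1.3639 × 630 = 859 days.

859 days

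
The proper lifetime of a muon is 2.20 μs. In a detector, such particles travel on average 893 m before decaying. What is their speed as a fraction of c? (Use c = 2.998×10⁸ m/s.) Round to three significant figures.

Let x = d/(cτ) = 893.0 m / (2.998×10⁸ m/s × 2.200×10^-6 s) = 1.3539. Since d = βγcτ, x = βγ = β/√(1−β²).
Solving: β² = x²/(1+x²) = 1.83305/2.83305 = 0.647024, so β = 0.804.

0.804c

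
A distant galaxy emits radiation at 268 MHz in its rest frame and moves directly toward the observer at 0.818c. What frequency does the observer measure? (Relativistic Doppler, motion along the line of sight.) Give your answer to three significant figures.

847 MHz

Relativistic Doppler (source moving toward): f_obs = f_src · √((1+β)/(1−β)).
With β = 0.818: factor = √(1.818/0.182) = 3.1605.
f_obs = 268 × 3.1605 = 847 MHz.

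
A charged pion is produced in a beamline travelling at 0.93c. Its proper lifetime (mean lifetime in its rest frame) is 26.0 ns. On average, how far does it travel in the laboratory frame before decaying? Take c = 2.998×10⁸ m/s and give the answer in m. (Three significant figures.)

Lorentz factor: γ = (1 − 0.8649)^(−1/2) = 2.7206.
Lab-frame lifetime: Δt = γτ = 2.7206 × 26.0 ns = 70.736 ns.
Distance: d = vΔt = 0.93 × 2.998×10⁸ m/s × 7.0736×10^-8 s = 19.7 m.

19.7 m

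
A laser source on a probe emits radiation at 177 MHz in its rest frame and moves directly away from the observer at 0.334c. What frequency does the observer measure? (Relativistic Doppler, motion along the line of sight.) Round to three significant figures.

Relativistic Doppler (source moving away): f_obs = f_src · √((1−β)/(1+β)).
With β = 0.334: factor = √(0.666/1.334) = 0.70658.
f_obs = 177 × 0.70658 = 125 MHz.

125 MHz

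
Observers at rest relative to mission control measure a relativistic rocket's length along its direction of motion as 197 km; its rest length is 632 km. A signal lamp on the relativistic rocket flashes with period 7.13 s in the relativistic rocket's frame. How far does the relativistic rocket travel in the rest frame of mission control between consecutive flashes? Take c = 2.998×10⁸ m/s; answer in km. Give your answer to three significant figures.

From L = L₀/γ: γ = 632/197 = 3.20812.
β = √(1 − 1/γ²) = 0.95018. Lab-frame period = γτ = 3.20812×7.13 s = 22.874 s. Distance = βc × γτ = 0.95018 × 2.998×10⁸ m/s × 22.874 s = 6.5160×10^9 m = 6.52×10^6 km.

6.52×10^6 km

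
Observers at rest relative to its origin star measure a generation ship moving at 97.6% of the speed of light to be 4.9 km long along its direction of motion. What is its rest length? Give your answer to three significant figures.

γ = 1/√(1 − β²) = 1/√(1 − 0.952576) = 1/√0.047424 = 1/0.217771 = 4.592.
Proper length: L₀ = γ·L = 4.592 × 4.9 = 22.5 km.

22.5 km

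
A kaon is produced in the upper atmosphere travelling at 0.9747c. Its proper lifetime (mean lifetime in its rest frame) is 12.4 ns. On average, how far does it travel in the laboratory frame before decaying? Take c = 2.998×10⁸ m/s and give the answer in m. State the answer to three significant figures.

β² = 0.95004009, so γ = 1/√0.04995991 = 4.4739.
Lab-frame lifetime: Δt = γτ = 4.4739 × 12.4 ns = 55.476 ns.
Distance: d = vΔt = 0.9747 × 2.998×10⁸ m/s × 5.5476×10^-8 s = 16.2 m.

16.2 m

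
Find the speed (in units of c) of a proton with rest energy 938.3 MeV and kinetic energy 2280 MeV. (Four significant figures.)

0.9566c

K = (γ−1)mc², so γ = 1 + 2280/938.3 = 3.4299.
Then v/c = √(1 − γ⁻²) = √(1 − 0.0850036) = √0.9149964 = 0.9566.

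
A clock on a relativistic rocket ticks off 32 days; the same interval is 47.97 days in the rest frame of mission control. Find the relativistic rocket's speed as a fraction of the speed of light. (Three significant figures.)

γ = Δt/Δτ = 47.97/32 = 1.4991.
β = √(1 − 1/γ²) = √(1 − 0.444978) = √0.555022 = 0.745.

0.745c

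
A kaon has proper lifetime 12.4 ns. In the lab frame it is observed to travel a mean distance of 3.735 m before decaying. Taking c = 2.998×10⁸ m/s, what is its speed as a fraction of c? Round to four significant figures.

Lab distance = (lab lifetime)·v = γτ·βc, so βγ = d/(cτ) = 3.735/(2.998×10⁸ × 1.240×10^-8) = 1.0047.
With βγ = 1.0047: γ² = 1 + (βγ)² = 2.00942, and β = (βγ)/γ = 1.0047/1.41754 = 0.7088.

0.7088c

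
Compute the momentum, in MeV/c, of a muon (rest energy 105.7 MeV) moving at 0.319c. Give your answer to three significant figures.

Lorentz factor: γ = (1 − 0.101761)^(−1/2) = 1.0551.
Momentum: p = γβ·mc = 1.0551 × 0.319 × 105.7 MeV/c = 35.6 MeV/c.

35.6 MeV/c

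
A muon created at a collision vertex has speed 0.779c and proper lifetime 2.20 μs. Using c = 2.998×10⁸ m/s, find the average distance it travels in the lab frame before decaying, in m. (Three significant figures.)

γ = 1/√(1 − β²) = 1/√(1 − 0.606841) = 1/√0.393159 = 1/0.627024 = 1.5948.
Lab-frame lifetime: Δt = γτ = 1.5948 × 2.20 μs = 3.5086 μs.
Distance: d = vΔt = 0.779 × 2.998×10⁸ m/s × 3.5086×10^-6 s = 819 m.

819 m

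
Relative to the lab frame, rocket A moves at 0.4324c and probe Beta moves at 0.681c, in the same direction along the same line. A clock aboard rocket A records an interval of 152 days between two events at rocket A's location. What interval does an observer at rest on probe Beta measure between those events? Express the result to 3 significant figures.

The velocity of rocket A relative to probe Beta is (0.4324 − 0.681)c / (1 − 0.4324×0.681) = −0.35236c; relative speed 0.35236c.
γ for this relative speed: γ = 1/√(1 − 0.124158) = 1.0685.
Rocket A's interval is proper; time dilation gives Δt_B = γΔτ = 1.0685 × 152 days = 162 days.

162 days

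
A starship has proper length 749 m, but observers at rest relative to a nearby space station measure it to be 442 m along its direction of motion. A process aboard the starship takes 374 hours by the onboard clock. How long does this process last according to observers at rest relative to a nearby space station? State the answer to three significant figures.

From L = L₀/γ: γ = 749/442 = 1.69457.
Δt = γΔτ = 1.69457 × 374 = 634 hours.

634 hours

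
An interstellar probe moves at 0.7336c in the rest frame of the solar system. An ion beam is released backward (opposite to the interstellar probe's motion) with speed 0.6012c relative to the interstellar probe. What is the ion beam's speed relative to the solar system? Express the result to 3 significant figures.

0.237c

Relativistic velocity addition: u = (u' + v)/(1 + u'v/c²), with u' = −0.6012c and v = 0.7336c.
Numerator: −0.6012 + 0.7336 = 0.1324. Denominator: 1 + (−0.6012)(0.7336) = 0.55895968.
u = 0.1324/0.55895968 = 0.23687, so the speed is 0.237c.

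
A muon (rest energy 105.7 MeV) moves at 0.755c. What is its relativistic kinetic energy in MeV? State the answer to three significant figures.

Lorentz factor: γ = (1 − 0.570025)^(−1/2) = 1.52503.
Kinetic energy: K = (γ − 1)mc² = (1.52503 − 1) × 105.7 MeV = 0.52503 × 105.7 = 55.5 MeV.

55.5 MeV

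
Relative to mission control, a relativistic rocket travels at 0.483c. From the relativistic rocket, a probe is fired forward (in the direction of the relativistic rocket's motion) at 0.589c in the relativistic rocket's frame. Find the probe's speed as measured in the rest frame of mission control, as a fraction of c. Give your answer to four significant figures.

Relativistic velocity addition: u = (u' + v)/(1 + u'v/c²), with u' = 0.589c and v = 0.483c.
Numerator: 0.589 + 0.483 = 1.072. Denominator: 1 + (0.589)(0.483) = 1.284487.
u = 1.072/1.284487 = 0.83457, so the speed is 0.8346c.

0.8346c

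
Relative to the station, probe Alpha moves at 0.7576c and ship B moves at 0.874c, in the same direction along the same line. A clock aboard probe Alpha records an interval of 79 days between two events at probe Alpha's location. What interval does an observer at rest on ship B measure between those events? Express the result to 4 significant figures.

The velocity of probe Alpha relative to ship B is (0.7576 − 0.874)c / (1 − 0.7576×0.874) = −0.34452c; relative speed 0.34452c.
At |u| = 0.34452c, γ = (1 − 0.118694)^(−1/2) = 1.0652.
Probe Alpha's interval is proper; time dilation gives Δt_B = γΔτ = 1.0652 × 79 days = 84.15 days.

84.15 days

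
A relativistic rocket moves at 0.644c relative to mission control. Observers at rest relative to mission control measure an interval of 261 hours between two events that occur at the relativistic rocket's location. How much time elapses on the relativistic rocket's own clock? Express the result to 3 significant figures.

With β = 0.644, γ = 1/√(1 − 0.644²) = 1/√0.585264 = 1.3071.
The relativistic rocket's clock runs slow as seen from mission control, so Δτ = Δt/γ = 261/1.3071 = 200 hours.

200 hours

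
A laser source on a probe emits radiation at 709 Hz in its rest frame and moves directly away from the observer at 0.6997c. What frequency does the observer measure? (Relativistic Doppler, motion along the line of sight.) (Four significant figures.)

298.0 Hz

Relativistic Doppler (source moving away): f_obs = f_src · √((1−β)/(1+β)).
With β = 0.6997: factor = √(0.3003/1.6997) = 0.42033.
f_obs = 709 × 0.42033 = 298.0 Hz.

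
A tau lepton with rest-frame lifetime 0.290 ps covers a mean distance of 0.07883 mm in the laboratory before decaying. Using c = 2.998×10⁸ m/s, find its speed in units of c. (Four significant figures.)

0.6717c

Lab distance = (lab lifetime)·v = γτ·βc, so βγ = d/(cτ) = 7.883×10^-5/(2.998×10⁸ × 2.900×10^-13) = 0.9067.
With βγ = 0.9067: γ² = 1 + (βγ)² = 1.822105, and β = (βγ)/γ = 0.9067/1.34985 = 0.6717.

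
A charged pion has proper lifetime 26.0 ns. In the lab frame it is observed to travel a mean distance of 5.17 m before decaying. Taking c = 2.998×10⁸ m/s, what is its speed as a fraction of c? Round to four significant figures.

0.5527c

Let x = d/(cτ) = 5.170 m / (2.998×10⁸ m/s × 2.600×10^-8 s) = 0.66326. Since d = βγcτ, x = βγ = β/√(1−β²).
Solving: β² = x²/(1+x²) = 0.439914/1.439914 = 0.305514, so β = 0.5527.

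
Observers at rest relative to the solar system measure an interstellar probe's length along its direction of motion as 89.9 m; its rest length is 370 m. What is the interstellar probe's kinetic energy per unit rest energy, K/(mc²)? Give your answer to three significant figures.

3.12

From L = L₀/γ: γ = 370/89.9 = 4.11568.
Since K = (γ−1)mc², K/(mc²) = 4.11568 − 1 = 3.12.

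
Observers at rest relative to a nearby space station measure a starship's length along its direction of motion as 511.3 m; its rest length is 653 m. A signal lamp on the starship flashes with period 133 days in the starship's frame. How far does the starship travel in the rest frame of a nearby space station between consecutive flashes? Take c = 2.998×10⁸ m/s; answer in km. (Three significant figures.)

2.74×10^12 km

From L = L₀/γ: γ = 653/511.3 = 1.27714.
β = √(1 − 1/γ²) = 0.62202. Lab-frame period = γτ = 1.27714×133 days = 169.86 days. Distance = βc × γτ = 0.62202 × 2.998×10⁸ m/s × 14675904 s = 2.7368×10^15 m = 2.74×10^12 km.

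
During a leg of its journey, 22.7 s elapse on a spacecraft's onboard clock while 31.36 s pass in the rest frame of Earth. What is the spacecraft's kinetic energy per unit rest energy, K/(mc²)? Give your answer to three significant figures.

0.381

From Δt = γΔτ: γ = 31.36/22.7 = 1.3815.
K/(mc²) = γ − 1 = 1.3815 − 1 = 0.381.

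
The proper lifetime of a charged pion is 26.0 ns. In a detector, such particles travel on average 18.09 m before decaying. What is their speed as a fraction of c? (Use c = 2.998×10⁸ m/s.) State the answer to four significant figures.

Lab distance = (lab lifetime)·v = γτ·βc, so βγ = d/(cτ) = 18.09/(2.998×10⁸ × 2.600×10^-8) = 2.3208.
With βγ = 2.3208: γ² = 1 + (βγ)² = 6.38611, and β = (βγ)/γ = 2.3208/2.52708 = 0.9184.

0.9184c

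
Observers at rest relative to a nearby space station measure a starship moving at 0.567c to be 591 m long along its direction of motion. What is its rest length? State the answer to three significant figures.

With β = 0.567, γ = 1/√(1 − 0.567²) = 1/√0.678511 = 1.214.
Proper length: L₀ = γ·L = 1.214 × 591 = 717 m.

717 m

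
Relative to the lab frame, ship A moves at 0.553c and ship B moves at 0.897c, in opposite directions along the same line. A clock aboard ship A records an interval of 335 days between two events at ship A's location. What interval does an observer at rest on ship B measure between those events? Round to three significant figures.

1360 days

The velocity of ship A relative to ship B is (0.553 + 0.897)c / (1 + 0.553×0.897) = 0.96922c; relative speed 0.96922c.
γ for this relative speed: γ = 1/√(1 − 0.939387) = 4.0618.
The clock on ship A records proper time, so ship B measures Δt = γΔτ = 4.0618 × 335 = 1360 days.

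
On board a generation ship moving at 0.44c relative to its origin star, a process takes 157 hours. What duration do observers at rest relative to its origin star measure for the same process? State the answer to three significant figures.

γ = 1/√(1 − β²) = 1/√(1 − 0.1936) = 1/√0.8064 = 1/0.897998 = 1.1136.
Time dilation: Δt = γ·Δτ = 1.1136 × 157 = 175 hours.

175 hours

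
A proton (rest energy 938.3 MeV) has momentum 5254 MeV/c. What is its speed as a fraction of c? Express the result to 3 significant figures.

0.984c

βγ = pc/(mc²) = 5254/938.3 = 5.5995.
Since γ² = 1 + (βγ)² = 32.3544, γ = √32.3544 = 5.68809, and β = (βγ)/γ = 5.5995/5.68809 = 0.984.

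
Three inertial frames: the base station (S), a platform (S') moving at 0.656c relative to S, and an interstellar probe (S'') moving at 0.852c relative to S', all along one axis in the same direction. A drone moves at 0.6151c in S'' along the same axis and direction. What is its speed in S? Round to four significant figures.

0.9921c

Apply u = (u'+v)/(1+u'v) twice. Drone in the platform frame: (0.6151+0.852)/(1+0.6151·0.852) = 1.4671/1.5240652 = 0.96262c.
That velocity, transformed to the rest frame of the base station: (0.96262+0.656)/(1+0.96262·0.656) = 1.61862/1.63147872 = 0.99212c.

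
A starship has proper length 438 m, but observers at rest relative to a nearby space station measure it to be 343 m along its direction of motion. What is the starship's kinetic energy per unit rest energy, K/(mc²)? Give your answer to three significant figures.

Length contraction gives γ = L₀/L = 438/343 = 1.27697.
Since K = (γ−1)mc², K/(mc²) = 1.27697 − 1 = 0.277.

0.277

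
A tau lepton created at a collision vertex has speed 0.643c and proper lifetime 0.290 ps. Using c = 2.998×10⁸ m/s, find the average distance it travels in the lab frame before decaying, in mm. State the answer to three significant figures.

0.0730 mm

γ = 1/√(1 − β²) = 1/√(1 − 0.413449) = 1/√0.586551 = 1/0.765866 = 1.3057.
Lab-frame lifetime: Δt = γτ = 1.3057 × 0.290 ps = 0.37865 ps.
Distance: d = vΔt = 0.643 × 2.998×10⁸ m/s × 3.7865×10^-13 s = 7.30×10^-5 m = 0.0730 mm.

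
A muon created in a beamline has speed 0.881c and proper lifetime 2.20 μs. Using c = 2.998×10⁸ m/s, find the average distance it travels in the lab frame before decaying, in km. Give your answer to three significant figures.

1.23 km

With β = 0.881, γ = 1/√(1 − 0.881²) = 1/√0.223839 = 2.1136.
Lab-frame lifetime: Δt = γτ = 2.1136 × 2.20 μs = 4.6499 μs.
Distance: d = vΔt = 0.881 × 2.998×10⁸ m/s × 4.6499×10^-6 s = 1230 m = 1.23 km.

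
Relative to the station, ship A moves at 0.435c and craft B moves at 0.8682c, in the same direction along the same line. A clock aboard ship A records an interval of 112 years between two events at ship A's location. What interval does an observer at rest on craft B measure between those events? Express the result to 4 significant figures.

156.0 years

Speed of ship A in craft B's frame: u = (v_A − v_B)/(1 − v_A v_B/c²) = (0.435 − 0.8682)/(1 − 0.435×0.8682) = −0.4332/0.622333 = −0.69609; |u| = 0.69609c.
At |u| = 0.69609c, γ = (1 − 0.484541)^(−1/2) = 1.3928.
Ship A's interval is proper; time dilation gives Δt_B = γΔτ = 1.3928 × 112 years = 156.0 years.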